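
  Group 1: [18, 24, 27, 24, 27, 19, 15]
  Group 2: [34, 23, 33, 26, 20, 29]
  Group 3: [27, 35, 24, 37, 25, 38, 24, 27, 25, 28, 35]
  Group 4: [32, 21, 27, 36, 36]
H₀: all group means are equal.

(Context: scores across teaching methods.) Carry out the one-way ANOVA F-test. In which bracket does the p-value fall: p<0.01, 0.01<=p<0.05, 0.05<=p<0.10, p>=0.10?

p-value bracket: 0.01<=p<0.05

Group means [22.00, 27.50, 29.55, 30.40], grand mean 27.448
SSB = Σnᵢ(x̄ᵢ−x̄)² = 299.745; SSW = ΣΣ(x−x̄ᵢ)² = 755.427
MSB = 299.745/3 = 99.9150; MSW = 755.427/25 = 30.2171
F = MSB/MSW = 3.3066
df = (3, 25)
p-value (upper-tail) = 0.03650
→ bracket: 0.01<=p<0.05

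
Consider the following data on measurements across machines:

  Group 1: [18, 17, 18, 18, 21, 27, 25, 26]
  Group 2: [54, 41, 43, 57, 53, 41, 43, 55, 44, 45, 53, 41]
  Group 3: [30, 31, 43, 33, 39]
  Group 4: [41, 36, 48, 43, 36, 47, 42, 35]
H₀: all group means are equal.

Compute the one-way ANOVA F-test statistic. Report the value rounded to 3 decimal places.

test statistic = 38.830

Group means [21.25, 47.50, 35.20, 41.00], grand mean 37.697
SSB = Σnᵢ(x̄ᵢ−x̄)² = 3435.670; SSW = ΣΣ(x−x̄ᵢ)² = 855.300
MSB = 3435.670/3 = 1145.2232; MSW = 855.300/29 = 29.4931
F = MSB/MSW = 38.8302
df = (3, 29)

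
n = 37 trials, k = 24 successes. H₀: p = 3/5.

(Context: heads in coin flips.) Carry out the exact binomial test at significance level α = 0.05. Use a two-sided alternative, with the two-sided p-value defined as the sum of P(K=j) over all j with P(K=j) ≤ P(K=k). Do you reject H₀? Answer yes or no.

reject H₀: no

Exact binomial: n=37, k=24, p₀=3/5=0.6000
P(X=j) = C(n,j)·p₀^j·(1−p₀)^(n−j); p = Σ P(X=j) over j with P(X=j) ≤ P(X=24)
p-value (two-sided) = 0.61688
At α=0.05: p ≥ α → fail to reject H₀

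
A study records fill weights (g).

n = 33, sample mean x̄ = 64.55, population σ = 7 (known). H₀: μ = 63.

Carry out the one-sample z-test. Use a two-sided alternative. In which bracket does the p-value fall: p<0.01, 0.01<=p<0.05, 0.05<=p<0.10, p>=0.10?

p-value bracket: p>=0.10

SE = σ/√n = 7/√33 = 1.2185
z = (x̄−μ₀)/SE = (64.55−63)/1.2185 = 1.2720
p-value (two-sided) = 0.20337
→ bracket: p>=0.10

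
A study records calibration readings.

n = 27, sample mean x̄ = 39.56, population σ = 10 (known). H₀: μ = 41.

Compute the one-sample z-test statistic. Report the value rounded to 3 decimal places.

test statistic = -0.748

SE = σ/√n = 10/√27 = 1.9245
z = (x̄−μ₀)/SE = (39.56−41)/1.9245 = -0.7482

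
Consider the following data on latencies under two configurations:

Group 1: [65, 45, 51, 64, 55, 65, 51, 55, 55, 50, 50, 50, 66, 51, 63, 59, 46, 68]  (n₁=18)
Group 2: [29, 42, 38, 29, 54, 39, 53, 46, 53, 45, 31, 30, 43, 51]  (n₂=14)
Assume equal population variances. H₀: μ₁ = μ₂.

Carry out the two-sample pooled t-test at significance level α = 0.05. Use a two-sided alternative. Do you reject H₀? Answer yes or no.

reject H₀: yes

x̄₁=56.056, s₁=7.416, n₁=18
x̄₂=41.643, s₂=9.279, n₂=14
s_p² = [17·7.416² + 13·9.279²]/30 = 68.4720
SE = √(s_p²·(1/18+1/14)) = 2.9487
t = (56.056−41.643)/2.9487 = 4.8878
df = 30
p-value (two-sided) = 0.00003
At α=0.05: p < α → reject H₀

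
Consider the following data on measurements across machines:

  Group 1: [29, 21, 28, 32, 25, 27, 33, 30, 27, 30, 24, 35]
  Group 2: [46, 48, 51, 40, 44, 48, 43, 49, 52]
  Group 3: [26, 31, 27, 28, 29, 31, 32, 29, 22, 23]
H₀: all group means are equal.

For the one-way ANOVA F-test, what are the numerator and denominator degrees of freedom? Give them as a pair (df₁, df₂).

degrees of freedom = [2, 28]

k = 3 groups, N = 31 total
df = (k−1, N−k) = (3−1, 31−3) = (2, 28)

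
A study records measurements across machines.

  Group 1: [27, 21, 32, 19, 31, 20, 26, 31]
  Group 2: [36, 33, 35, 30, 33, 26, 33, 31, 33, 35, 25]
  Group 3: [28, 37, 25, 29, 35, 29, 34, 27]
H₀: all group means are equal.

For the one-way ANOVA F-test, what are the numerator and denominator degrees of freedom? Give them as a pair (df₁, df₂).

k = 3 groups, N = 27 total
df = (k−1, N−k) = (3−1, 27−3) = (2, 24)

degrees of freedom = [2, 24]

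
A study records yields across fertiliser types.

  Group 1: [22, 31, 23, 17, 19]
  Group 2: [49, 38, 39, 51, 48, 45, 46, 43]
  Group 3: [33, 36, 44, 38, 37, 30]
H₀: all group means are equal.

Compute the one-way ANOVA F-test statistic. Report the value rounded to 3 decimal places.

test statistic = 32.773

Group means [22.40, 44.88, 36.33], grand mean 36.263
SSB = Σnᵢ(x̄ᵢ−x̄)² = 1554.276; SSW = ΣΣ(x−x̄ᵢ)² = 379.408
MSB = 1554.276/2 = 777.1379; MSW = 379.408/16 = 23.7130
F = MSB/MSW = 32.7726
df = (2, 16)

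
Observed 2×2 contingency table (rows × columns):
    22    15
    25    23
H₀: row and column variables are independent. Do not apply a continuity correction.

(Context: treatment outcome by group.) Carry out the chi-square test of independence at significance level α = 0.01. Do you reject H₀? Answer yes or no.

Row totals [37, 48], col totals [47, 38], n=85
χ² = (22−20.46)²/20.46 + (15−16.54)²/16.54 + (25−26.54)²/26.54 + (23−21.46)²/21.46 = 0.4599
df = 1
p-value (upper-tail) = 0.49768
At α=0.01: p ≥ α → fail to reject H₀

reject H₀: no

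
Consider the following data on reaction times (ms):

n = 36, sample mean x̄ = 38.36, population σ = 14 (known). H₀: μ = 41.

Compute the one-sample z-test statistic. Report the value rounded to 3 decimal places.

test statistic = -1.131

SE = σ/√n = 14/√36 = 2.3333
z = (x̄−μ₀)/SE = (38.36−41)/2.3333 = -1.1314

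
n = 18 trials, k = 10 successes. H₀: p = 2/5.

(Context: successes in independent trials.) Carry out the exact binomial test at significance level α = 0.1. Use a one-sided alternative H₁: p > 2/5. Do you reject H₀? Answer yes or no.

reject H₀: no

Exact binomial: n=18, k=10, p₀=2/5=0.4000
P(X≥10) from Σ C(n,i)·p₀^i·(1−p₀)^(n−i)
p-value (one-sided, H₁ greater) = 0.13471
At α=0.1: p ≥ α → fail to reject H₀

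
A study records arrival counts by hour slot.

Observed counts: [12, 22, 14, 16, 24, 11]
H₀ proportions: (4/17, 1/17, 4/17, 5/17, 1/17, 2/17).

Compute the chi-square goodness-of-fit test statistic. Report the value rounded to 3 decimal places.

test statistic = 116.797

n = 99; E_i = n·p_i = [23.29, 5.82, 23.29, 29.12, 5.82, 11.65]
χ² = (12−23.29)²/23.29 + (22−5.82)²/5.82 + (14−23.29)²/23.29 + (16−29.12)²/29.12 + (24−5.82)²/5.82 + (11−11.65)²/11.65 = 116.7970
df = 5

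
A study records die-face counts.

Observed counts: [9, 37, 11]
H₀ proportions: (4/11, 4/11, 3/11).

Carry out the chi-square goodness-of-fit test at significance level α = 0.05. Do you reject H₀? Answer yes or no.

reject H₀: yes

n = 57; E_i = n·p_i = [20.73, 20.73, 15.55]
χ² = (9−20.73)²/20.73 + (37−20.73)²/20.73 + (11−15.55)²/15.55 = 20.7398
df = 2
p-value (upper-tail) = 0.00003
At α=0.05: p < α → reject H₀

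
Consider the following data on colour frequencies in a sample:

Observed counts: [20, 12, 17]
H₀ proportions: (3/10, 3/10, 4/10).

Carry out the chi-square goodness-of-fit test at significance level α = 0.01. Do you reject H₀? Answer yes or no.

n = 49; E_i = n·p_i = [14.70, 14.70, 19.60]
χ² = (20−14.70)²/14.70 + (12−14.70)²/14.70 + (17−19.60)²/19.60 = 2.7517
df = 2
p-value (upper-tail) = 0.25262
At α=0.01: p ≥ α → fail to reject H₀

reject H₀: no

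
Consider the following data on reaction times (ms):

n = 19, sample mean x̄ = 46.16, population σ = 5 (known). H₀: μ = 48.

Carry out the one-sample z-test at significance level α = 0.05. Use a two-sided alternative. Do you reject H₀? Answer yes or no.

reject H₀: no

SE = σ/√n = 5/√19 = 1.1471
z = (x̄−μ₀)/SE = (46.16−48)/1.1471 = -1.6041
p-value (two-sided) = 0.10870
At α=0.05: p ≥ α → fail to reject H₀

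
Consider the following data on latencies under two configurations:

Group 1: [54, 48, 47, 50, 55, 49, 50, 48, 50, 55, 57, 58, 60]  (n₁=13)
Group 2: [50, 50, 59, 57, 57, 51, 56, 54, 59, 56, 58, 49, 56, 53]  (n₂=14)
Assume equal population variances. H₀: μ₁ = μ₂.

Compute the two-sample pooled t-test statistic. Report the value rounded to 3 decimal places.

test statistic = -1.503

x̄₁=52.385, s₁=4.312, n₁=13
x̄₂=54.643, s₂=3.478, n₂=14
s_p² = [12·4.312² + 13·3.478²]/25 = 15.2116
SE = √(s_p²·(1/13+1/14)) = 1.5022
t = (52.385−54.643)/1.5022 = -1.5033
df = 25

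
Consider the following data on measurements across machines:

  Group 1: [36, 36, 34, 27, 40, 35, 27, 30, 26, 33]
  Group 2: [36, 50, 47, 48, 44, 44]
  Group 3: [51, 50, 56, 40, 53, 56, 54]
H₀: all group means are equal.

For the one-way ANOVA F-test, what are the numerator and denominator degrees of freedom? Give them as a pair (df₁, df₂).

k = 3 groups, N = 23 total
df = (k−1, N−k) = (3−1, 23−3) = (2, 20)

degrees of freedom = [2, 20]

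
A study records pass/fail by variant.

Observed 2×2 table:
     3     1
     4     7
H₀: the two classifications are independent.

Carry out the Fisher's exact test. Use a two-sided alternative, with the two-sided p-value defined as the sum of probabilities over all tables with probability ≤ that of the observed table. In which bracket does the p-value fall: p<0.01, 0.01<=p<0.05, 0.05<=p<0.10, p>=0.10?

p-value bracket: p>=0.10

Margins: r₁=4, r₂=11, c₁=7, c₂=8, n=15
p_obs = C(4,3)·C(11,4)/C(15,7); sum pmf over tables with pmf ≤ p_obs
p-value (two-sided) = 0.28205
→ bracket: p>=0.10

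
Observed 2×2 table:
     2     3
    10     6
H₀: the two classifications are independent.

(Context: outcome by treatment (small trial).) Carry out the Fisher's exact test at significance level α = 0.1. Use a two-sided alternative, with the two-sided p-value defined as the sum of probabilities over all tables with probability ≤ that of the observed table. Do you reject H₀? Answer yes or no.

Margins: r₁=5, r₂=16, c₁=12, c₂=9, n=21
p_obs = C(5,2)·C(16,10)/C(21,12); sum pmf over tables with pmf ≤ p_obs
p-value (two-sided) = 0.61079
At α=0.1: p ≥ α → fail to reject H₀

reject H₀: no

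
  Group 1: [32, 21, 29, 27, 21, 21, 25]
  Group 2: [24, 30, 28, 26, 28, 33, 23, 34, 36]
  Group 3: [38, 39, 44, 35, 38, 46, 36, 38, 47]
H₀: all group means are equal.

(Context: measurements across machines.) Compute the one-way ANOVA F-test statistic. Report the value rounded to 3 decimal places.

test statistic = 25.216

Group means [25.14, 29.11, 40.11], grand mean 31.960
SSB = Σnᵢ(x̄ᵢ−x̄)² = 996.325; SSW = ΣΣ(x−x̄ᵢ)² = 434.635
MSB = 996.325/2 = 498.1625; MSW = 434.635/22 = 19.7561
F = MSB/MSW = 25.2156
df = (2, 22)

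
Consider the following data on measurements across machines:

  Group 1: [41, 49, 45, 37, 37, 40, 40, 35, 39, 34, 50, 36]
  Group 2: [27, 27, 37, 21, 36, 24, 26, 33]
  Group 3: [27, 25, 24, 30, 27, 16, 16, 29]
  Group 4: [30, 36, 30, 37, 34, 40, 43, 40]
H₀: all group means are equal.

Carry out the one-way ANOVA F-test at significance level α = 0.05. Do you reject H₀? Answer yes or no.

reject H₀: yes

Group means [40.25, 28.88, 24.25, 36.25], grand mean 33.278
SSB = Σnᵢ(x̄ᵢ−x̄)² = 1461.097; SSW = ΣΣ(x−x̄ᵢ)² = 902.125
MSB = 1461.097/3 = 487.0324; MSW = 902.125/32 = 28.1914
F = MSB/MSW = 17.2759
df = (3, 32)
p-value (upper-tail) = 0.00000
At α=0.05: p < α → reject H₀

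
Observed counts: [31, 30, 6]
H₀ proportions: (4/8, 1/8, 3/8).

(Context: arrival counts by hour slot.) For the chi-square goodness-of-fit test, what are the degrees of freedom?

df = k − 1 = 3 − 1 = 2

degrees of freedom = 2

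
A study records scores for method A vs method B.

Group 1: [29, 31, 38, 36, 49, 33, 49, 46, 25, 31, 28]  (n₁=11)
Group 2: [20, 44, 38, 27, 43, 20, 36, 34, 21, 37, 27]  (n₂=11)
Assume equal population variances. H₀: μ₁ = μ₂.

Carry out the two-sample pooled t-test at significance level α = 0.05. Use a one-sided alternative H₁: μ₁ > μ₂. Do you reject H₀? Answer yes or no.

reject H₀: no

x̄₁=35.909, s₁=8.573, n₁=11
x̄₂=31.545, s₂=8.960, n₂=11
s_p² = [10·8.573² + 10·8.960²]/20 = 76.8818
SE = √(s_p²·(1/11+1/11)) = 3.7388
t = (35.909−31.545)/3.7388 = 1.1671
df = 20
p-value (one-sided, H₁ greater) = 0.12844
At α=0.05: p ≥ α → fail to reject H₀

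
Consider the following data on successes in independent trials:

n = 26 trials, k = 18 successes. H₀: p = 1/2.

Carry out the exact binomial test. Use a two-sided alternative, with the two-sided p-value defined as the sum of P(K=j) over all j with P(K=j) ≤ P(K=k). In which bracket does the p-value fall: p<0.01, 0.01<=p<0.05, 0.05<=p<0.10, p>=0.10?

Exact binomial: n=26, k=18, p₀=1/2=0.5000
P(X=j) = C(n,j)·p₀^j·(1−p₀)^(n−j); p = Σ P(X=j) over j with P(X=j) ≤ P(X=18)
p-value (two-sided) = 0.07552
→ bracket: 0.05<=p<0.10

p-value bracket: 0.05<=p<0.10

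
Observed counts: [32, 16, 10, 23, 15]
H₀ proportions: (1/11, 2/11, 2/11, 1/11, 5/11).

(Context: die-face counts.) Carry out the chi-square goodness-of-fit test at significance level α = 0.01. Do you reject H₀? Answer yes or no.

n = 96; E_i = n·p_i = [8.73, 17.45, 17.45, 8.73, 43.64]
χ² = (32−8.73)²/8.73 + (16−17.45)²/17.45 + (10−17.45)²/17.45 + (23−8.73)²/8.73 + (15−43.64)²/43.64 = 107.5000
df = 4
p-value (upper-tail) = 0.00000
At α=0.01: p < α → reject H₀

reject H₀: yes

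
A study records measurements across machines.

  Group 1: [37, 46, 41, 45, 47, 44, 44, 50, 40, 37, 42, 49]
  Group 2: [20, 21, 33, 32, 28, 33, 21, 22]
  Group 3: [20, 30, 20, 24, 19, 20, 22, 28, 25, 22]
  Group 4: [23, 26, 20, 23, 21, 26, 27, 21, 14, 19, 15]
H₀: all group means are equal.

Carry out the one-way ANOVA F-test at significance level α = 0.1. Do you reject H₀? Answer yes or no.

reject H₀: yes

Group means [43.50, 26.25, 23.00, 21.36], grand mean 29.195
SSB = Σnᵢ(x̄ᵢ−x̄)² = 3583.394; SSW = ΣΣ(x−x̄ᵢ)² = 745.045
MSB = 3583.394/3 = 1194.4645; MSW = 745.045/37 = 20.1364
F = MSB/MSW = 59.3188
df = (3, 37)
p-value (upper-tail) = 0.00000
At α=0.1: p < α → reject H₀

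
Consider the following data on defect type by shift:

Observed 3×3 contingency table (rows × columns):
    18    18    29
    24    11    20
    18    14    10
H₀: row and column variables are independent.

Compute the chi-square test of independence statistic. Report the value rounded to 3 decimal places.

Row totals [65, 55, 42], col totals [60, 43, 59], n=162
χ² = (18−24.07)²/24.07 + (18−17.25)²/17.25 + (29−23.67)²/23.67 + (24−20.37)²/20.37 + (11−14.60)²/14.60 + (20−20.03)²/20.03 + (18−15.56)²/15.56 + (14−11.15)²/11.15 + (10−15.30)²/15.30 = 7.2451
df = 4

test statistic = 7.245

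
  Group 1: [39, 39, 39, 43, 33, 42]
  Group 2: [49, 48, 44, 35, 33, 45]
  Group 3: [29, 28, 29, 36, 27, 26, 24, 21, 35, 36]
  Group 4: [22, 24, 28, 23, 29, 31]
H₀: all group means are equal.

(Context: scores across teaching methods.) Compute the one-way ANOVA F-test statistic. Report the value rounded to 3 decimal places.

test statistic = 15.909

Group means [39.17, 42.33, 29.10, 26.17], grand mean 33.464
SSB = Σnᵢ(x̄ᵢ−x̄)² = 1177.064; SSW = ΣΣ(x−x̄ᵢ)² = 591.900
MSB = 1177.064/3 = 392.3548; MSW = 591.900/24 = 24.6625
F = MSB/MSW = 15.9090
df = (3, 24)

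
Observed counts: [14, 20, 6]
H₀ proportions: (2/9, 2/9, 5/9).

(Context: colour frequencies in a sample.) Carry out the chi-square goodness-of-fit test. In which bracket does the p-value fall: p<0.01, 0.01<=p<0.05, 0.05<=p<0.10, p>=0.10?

p-value bracket: p<0.01

n = 40; E_i = n·p_i = [8.89, 8.89, 22.22]
χ² = (14−8.89)²/8.89 + (20−8.89)²/8.89 + (6−22.22)²/22.22 = 28.6700
df = 2
p-value (upper-tail) = 0.00000
→ bracket: p<0.01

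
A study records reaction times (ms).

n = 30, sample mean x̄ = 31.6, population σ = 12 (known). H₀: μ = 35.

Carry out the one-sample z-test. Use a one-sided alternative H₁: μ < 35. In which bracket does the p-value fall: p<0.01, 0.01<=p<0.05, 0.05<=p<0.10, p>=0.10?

p-value bracket: 0.05<=p<0.10

SE = σ/√n = 12/√30 = 2.1909
z = (x̄−μ₀)/SE = (31.6−35)/2.1909 = -1.5519
p-value (one-sided, H₁ less) = 0.06035
→ bracket: 0.05<=p<0.10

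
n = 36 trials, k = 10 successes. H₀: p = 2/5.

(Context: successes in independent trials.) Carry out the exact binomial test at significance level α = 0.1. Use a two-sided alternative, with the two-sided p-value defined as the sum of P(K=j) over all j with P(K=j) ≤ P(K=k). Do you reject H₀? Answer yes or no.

reject H₀: no

Exact binomial: n=36, k=10, p₀=2/5=0.4000
P(X=j) = C(n,j)·p₀^j·(1−p₀)^(n−j); p = Σ P(X=j) over j with P(X=j) ≤ P(X=10)
p-value (two-sided) = 0.17301
At α=0.1: p ≥ α → fail to reject H₀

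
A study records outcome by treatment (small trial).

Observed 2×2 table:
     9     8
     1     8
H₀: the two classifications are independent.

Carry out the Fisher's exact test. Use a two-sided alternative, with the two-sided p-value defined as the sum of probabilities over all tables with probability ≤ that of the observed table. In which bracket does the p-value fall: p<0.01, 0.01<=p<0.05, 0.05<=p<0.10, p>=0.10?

Margins: r₁=17, r₂=9, c₁=10, c₂=16, n=26
p_obs = C(17,9)·C(9,1)/C(26,10); sum pmf over tables with pmf ≤ p_obs
p-value (two-sided) = 0.08733
→ bracket: 0.05<=p<0.10

p-value bracket: 0.05<=p<0.10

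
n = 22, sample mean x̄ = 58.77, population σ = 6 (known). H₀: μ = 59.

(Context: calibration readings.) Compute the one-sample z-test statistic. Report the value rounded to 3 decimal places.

test statistic = -0.180

SE = σ/√n = 6/√22 = 1.2792
z = (x̄−μ₀)/SE = (58.77−59)/1.2792 = -0.1798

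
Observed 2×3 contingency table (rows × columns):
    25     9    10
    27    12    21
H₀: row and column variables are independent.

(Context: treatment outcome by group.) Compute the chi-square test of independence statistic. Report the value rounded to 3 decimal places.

Row totals [44, 60], col totals [52, 21, 31], n=104
χ² = (25−22.00)²/22.00 + (9−8.88)²/8.88 + (10−13.12)²/13.12 + (27−30.00)²/30.00 + (12−12.12)²/12.12 + (21−17.88)²/17.88 = 1.9944
df = 2

test statistic = 1.994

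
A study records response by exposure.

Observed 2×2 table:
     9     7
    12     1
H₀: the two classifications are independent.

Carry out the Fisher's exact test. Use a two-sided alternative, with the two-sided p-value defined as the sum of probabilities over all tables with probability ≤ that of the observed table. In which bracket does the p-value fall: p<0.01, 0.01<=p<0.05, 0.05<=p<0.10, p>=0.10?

p-value bracket: 0.01<=p<0.05

Margins: r₁=16, r₂=13, c₁=21, c₂=8, n=29
p_obs = C(16,9)·C(13,12)/C(29,21); sum pmf over tables with pmf ≤ p_obs
p-value (two-sided) = 0.04434
→ bracket: 0.01<=p<0.05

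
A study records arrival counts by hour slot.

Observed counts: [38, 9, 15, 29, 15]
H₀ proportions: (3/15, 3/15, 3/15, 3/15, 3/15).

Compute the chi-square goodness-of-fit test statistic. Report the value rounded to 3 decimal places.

n = 106; E_i = n·p_i = [21.20, 21.20, 21.20, 21.20, 21.20]
χ² = (38−21.20)²/21.20 + (9−21.20)²/21.20 + (15−21.20)²/21.20 + (29−21.20)²/21.20 + (15−21.20)²/21.20 = 26.8302
df = 4

test statistic = 26.830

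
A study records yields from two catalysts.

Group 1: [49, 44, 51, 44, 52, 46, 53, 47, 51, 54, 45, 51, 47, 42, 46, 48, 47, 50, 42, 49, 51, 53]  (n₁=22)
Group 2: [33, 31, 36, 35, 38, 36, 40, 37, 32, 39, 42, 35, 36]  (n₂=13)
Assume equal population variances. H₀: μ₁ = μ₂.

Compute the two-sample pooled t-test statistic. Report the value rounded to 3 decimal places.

test statistic = 10.155

x̄₁=48.273, s₁=3.561, n₁=22
x̄₂=36.154, s₂=3.132, n₂=13
s_p² = [21·3.561² + 12·3.132²]/33 = 11.6381
SE = √(s_p²·(1/22+1/13)) = 1.1934
t = (48.273−36.154)/1.1934 = 10.1548
df = 33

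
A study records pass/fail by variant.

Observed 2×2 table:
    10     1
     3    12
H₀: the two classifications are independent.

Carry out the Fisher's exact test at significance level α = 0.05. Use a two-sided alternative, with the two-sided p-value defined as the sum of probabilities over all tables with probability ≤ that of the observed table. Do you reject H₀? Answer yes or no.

reject H₀: yes

Margins: r₁=11, r₂=15, c₁=13, c₂=13, n=26
p_obs = C(11,10)·C(15,3)/C(26,13); sum pmf over tables with pmf ≤ p_obs
p-value (two-sided) = 0.00098
At α=0.05: p < α → reject H₀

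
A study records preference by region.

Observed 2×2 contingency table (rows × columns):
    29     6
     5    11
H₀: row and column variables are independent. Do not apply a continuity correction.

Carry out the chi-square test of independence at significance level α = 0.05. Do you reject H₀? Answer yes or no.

Row totals [35, 16], col totals [34, 17], n=51
χ² = (29−23.33)²/23.33 + (6−11.67)²/11.67 + (5−10.67)²/10.67 + (11−5.33)²/5.33 = 13.1598
df = 1
p-value (upper-tail) = 0.00029
At α=0.05: p < α → reject H₀

reject H₀: yes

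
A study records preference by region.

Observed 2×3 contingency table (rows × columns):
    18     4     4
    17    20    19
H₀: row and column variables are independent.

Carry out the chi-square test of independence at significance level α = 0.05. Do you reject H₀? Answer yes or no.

Row totals [26, 56], col totals [35, 24, 23], n=82
χ² = (18−11.10)²/11.10 + (4−7.61)²/7.61 + (4−7.29)²/7.29 + (17−23.90)²/23.90 + (20−16.39)²/16.39 + (19−15.71)²/15.71 = 10.9706
df = 2
p-value (upper-tail) = 0.00415
At α=0.05: p < α → reject H₀

reject H₀: yes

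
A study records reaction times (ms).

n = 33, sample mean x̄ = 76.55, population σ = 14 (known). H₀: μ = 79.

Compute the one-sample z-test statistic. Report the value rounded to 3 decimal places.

test statistic = -1.005

SE = σ/√n = 14/√33 = 2.4371
z = (x̄−μ₀)/SE = (76.55−79)/2.4371 = -1.0053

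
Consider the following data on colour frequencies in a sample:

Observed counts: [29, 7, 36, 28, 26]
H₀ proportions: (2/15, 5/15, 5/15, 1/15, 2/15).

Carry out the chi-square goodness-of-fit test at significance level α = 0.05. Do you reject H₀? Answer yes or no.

reject H₀: yes

n = 126; E_i = n·p_i = [16.80, 42.00, 42.00, 8.40, 16.80]
χ² = (29−16.80)²/16.80 + (7−42.00)²/42.00 + (36−42.00)²/42.00 + (28−8.40)²/8.40 + (26−16.80)²/16.80 = 89.6548
df = 4
p-value (upper-tail) = 0.00000
At α=0.05: p < α → reject H₀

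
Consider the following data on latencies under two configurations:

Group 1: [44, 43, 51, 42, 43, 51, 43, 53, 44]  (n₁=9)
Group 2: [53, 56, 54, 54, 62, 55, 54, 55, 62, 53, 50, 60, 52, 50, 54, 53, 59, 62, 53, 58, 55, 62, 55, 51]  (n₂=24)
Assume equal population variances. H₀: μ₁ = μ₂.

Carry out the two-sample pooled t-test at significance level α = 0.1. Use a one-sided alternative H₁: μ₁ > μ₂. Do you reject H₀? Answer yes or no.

x̄₁=46.000, s₁=4.330, n₁=9
x̄₂=55.500, s₂=3.822, n₂=24
s_p² = [8·4.330² + 23·3.822²]/31 = 15.6774
SE = √(s_p²·(1/9+1/24)) = 1.5476
t = (46.000−55.500)/1.5476 = -6.1384
df = 31
p-value (one-sided, H₁ greater) = 1.00000
At α=0.1: p ≥ α → fail to reject H₀

reject H₀: no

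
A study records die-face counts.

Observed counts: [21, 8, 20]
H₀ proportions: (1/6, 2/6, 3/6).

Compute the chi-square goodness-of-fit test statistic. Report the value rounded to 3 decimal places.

n = 49; E_i = n·p_i = [8.17, 16.33, 24.50]
χ² = (21−8.17)²/8.17 + (8−16.33)²/16.33 + (20−24.50)²/24.50 = 25.2449
df = 2

test statistic = 25.245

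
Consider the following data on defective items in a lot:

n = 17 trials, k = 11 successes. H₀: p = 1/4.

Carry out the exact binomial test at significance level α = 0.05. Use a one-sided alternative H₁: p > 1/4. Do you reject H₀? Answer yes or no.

Exact binomial: n=17, k=11, p₀=1/4=0.2500
P(X≥11) from Σ C(n,i)·p₀^i·(1−p₀)^(n−i)
p-value (one-sided, H₁ greater) = 0.00063
At α=0.05: p < α → reject H₀

reject H₀: yes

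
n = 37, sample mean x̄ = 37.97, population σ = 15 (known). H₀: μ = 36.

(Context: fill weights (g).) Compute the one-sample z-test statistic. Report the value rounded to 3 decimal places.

SE = σ/√n = 15/√37 = 2.4660
z = (x̄−μ₀)/SE = (37.97−36)/2.4660 = 0.7989

test statistic = 0.799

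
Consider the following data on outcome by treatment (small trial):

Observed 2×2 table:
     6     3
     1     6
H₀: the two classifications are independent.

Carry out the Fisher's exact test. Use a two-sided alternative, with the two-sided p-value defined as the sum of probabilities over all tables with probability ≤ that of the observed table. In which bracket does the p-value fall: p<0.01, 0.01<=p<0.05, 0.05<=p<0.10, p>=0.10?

p-value bracket: 0.05<=p<0.10

Margins: r₁=9, r₂=7, c₁=7, c₂=9, n=16
p_obs = C(9,6)·C(7,1)/C(16,7); sum pmf over tables with pmf ≤ p_obs
p-value (two-sided) = 0.06014
→ bracket: 0.05<=p<0.10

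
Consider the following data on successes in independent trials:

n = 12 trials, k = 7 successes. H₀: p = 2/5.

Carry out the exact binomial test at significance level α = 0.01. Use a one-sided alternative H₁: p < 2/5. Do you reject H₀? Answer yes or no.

reject H₀: no

Exact binomial: n=12, k=7, p₀=2/5=0.4000
P(X≤7) from Σ C(n,i)·p₀^i·(1−p₀)^(n−i)
p-value (one-sided, H₁ less) = 0.94269
At α=0.01: p ≥ α → fail to reject H₀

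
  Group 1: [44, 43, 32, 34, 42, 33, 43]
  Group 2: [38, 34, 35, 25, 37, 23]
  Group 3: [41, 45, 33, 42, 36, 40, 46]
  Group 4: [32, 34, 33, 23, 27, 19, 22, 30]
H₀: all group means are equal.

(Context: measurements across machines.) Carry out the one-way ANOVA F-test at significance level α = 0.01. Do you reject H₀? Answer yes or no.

Group means [38.71, 32.00, 40.43, 27.50], grand mean 34.500
SSB = Σnᵢ(x̄ᵢ−x̄)² = 799.857; SSW = ΣΣ(x−x̄ᵢ)² = 731.143
MSB = 799.857/3 = 266.6190; MSW = 731.143/24 = 30.4643
F = MSB/MSW = 8.7519
df = (3, 24)
p-value (upper-tail) = 0.00042
At α=0.01: p < α → reject H₀

reject H₀: yes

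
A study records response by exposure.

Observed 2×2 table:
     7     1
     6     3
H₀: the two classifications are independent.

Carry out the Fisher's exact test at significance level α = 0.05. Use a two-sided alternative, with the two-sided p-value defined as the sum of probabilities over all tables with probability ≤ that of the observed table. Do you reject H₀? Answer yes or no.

Margins: r₁=8, r₂=9, c₁=13, c₂=4, n=17
p_obs = C(8,7)·C(9,6)/C(17,13); sum pmf over tables with pmf ≤ p_obs
p-value (two-sided) = 0.57647
At α=0.05: p ≥ α → fail to reject H₀

reject H₀: no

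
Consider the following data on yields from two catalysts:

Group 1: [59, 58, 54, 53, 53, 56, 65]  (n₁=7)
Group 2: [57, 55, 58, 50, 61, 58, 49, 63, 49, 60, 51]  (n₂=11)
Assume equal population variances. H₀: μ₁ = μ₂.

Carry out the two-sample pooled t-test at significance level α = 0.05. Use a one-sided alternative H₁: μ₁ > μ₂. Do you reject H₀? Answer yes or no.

x̄₁=56.857, s₁=4.298, n₁=7
x̄₂=55.545, s₂=5.067, n₂=11
s_p² = [6·4.298² + 10·5.067²]/16 = 22.9740
SE = √(s_p²·(1/7+1/11)) = 2.3174
t = (56.857−55.545)/2.3174 = 0.5660
df = 16
p-value (one-sided, H₁ greater) = 0.28962
At α=0.05: p ≥ α → fail to reject H₀

reject H₀: no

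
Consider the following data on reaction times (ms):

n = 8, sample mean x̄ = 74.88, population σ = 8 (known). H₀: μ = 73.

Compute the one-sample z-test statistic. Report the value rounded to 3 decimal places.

test statistic = 0.665

SE = σ/√n = 8/√8 = 2.8284
z = (x̄−μ₀)/SE = (74.88−73)/2.8284 = 0.6647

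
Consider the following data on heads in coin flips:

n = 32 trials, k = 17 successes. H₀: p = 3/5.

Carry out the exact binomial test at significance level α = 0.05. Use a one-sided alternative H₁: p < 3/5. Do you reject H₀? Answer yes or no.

Exact binomial: n=32, k=17, p₀=3/5=0.6000
P(X≤17) from Σ C(n,i)·p₀^i·(1−p₀)^(n−i)
p-value (one-sided, H₁ less) = 0.26762
At α=0.05: p ≥ α → fail to reject H₀

reject H₀: no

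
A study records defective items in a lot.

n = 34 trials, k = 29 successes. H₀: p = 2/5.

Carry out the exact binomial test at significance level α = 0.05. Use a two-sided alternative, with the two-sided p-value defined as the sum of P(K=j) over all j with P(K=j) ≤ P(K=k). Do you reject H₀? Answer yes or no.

reject H₀: yes

Exact binomial: n=34, k=29, p₀=2/5=0.4000
P(X=j) = C(n,j)·p₀^j·(1−p₀)^(n−j); p = Σ P(X=j) over j with P(X=j) ≤ P(X=29)
p-value (two-sided) = 0.00000
At α=0.05: p < α → reject H₀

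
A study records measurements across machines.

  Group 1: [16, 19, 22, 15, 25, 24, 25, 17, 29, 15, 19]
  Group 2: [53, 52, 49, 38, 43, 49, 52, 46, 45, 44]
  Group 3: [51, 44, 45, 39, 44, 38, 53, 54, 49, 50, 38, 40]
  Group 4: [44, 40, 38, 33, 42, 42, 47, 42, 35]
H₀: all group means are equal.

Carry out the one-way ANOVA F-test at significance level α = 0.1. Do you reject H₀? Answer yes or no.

Group means [20.55, 47.10, 45.42, 40.33], grand mean 38.214
SSB = Σnᵢ(x̄ᵢ−x̄)² = 4886.527; SSW = ΣΣ(x−x̄ᵢ)² = 964.544
MSB = 4886.527/3 = 1628.8425; MSW = 964.544/38 = 25.3827
F = MSB/MSW = 64.1713
df = (3, 38)
p-value (upper-tail) = 0.00000
At α=0.1: p < α → reject H₀

reject H₀: yes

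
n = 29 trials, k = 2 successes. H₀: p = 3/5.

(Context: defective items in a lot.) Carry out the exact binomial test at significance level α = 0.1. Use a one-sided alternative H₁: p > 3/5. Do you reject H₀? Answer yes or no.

reject H₀: no

Exact binomial: n=29, k=2, p₀=3/5=0.6000
P(X≥2) from Σ C(n,i)·p₀^i·(1−p₀)^(n−i)
p-value (one-sided, H₁ greater) = 1.00000
At α=0.1: p ≥ α → fail to reject H₀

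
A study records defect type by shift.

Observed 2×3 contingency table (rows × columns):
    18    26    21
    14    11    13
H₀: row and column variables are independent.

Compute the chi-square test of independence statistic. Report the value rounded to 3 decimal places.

Row totals [65, 38], col totals [32, 37, 34], n=103
χ² = (18−20.19)²/20.19 + (26−23.35)²/23.35 + (21−21.46)²/21.46 + (14−11.81)²/11.81 + (11−13.65)²/13.65 + (13−12.54)²/12.54 = 1.4880
df = 2

test statistic = 1.488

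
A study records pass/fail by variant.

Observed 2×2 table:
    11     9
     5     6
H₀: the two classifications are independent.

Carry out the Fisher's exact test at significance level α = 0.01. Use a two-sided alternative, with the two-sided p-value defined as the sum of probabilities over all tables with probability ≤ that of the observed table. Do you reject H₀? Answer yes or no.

reject H₀: no

Margins: r₁=20, r₂=11, c₁=16, c₂=15, n=31
p_obs = C(20,11)·C(11,5)/C(31,16); sum pmf over tables with pmf ≤ p_obs
p-value (two-sided) = 0.71599
At α=0.01: p ≥ α → fail to reject H₀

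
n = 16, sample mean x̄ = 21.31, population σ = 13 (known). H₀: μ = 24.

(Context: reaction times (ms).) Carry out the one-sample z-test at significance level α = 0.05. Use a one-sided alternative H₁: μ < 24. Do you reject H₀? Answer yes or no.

reject H₀: no

SE = σ/√n = 13/√16 = 3.2500
z = (x̄−μ₀)/SE = (21.31−24)/3.2500 = -0.8277
p-value (one-sided, H₁ less) = 0.20392
At α=0.05: p ≥ α → fail to reject H₀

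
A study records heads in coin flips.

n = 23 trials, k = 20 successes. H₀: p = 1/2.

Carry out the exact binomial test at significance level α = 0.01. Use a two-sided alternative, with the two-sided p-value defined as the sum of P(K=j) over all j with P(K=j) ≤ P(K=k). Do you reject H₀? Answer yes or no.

reject H₀: yes

Exact binomial: n=23, k=20, p₀=1/2=0.5000
P(X=j) = C(n,j)·p₀^j·(1−p₀)^(n−j); p = Σ P(X=j) over j with P(X=j) ≤ P(X=20)
p-value (two-sided) = 0.00049
At α=0.01: p < α → reject H₀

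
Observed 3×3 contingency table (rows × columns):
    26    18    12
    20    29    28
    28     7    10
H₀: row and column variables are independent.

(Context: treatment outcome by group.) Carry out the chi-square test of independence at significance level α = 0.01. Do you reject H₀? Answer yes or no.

reject H₀: yes

Row totals [56, 77, 45], col totals [74, 54, 50], n=178
χ² = (26−23.28)²/23.28 + (18−16.99)²/16.99 + (12−15.73)²/15.73 + (20−32.01)²/32.01 + (29−23.36)²/23.36 + (28−21.63)²/21.63 + (28−18.71)²/18.71 + (7−13.65)²/13.65 + (10−12.64)²/12.64 = 17.4156
df = 4
p-value (upper-tail) = 0.00160
At α=0.01: p < α → reject H₀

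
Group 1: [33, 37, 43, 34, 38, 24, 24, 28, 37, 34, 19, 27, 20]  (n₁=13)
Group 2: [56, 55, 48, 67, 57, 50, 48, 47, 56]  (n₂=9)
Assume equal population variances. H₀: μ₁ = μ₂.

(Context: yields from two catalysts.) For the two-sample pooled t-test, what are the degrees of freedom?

degrees of freedom = 20

df = n₁ + n₂ − 2 = 13 + 9 − 2 = 20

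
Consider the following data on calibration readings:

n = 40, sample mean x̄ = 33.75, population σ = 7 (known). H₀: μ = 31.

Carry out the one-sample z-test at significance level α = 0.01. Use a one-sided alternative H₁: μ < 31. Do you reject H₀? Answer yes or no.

reject H₀: no

SE = σ/√n = 7/√40 = 1.1068
z = (x̄−μ₀)/SE = (33.75−31)/1.1068 = 2.4846
p-value (one-sided, H₁ less) = 0.99352
At α=0.01: p ≥ α → fail to reject H₀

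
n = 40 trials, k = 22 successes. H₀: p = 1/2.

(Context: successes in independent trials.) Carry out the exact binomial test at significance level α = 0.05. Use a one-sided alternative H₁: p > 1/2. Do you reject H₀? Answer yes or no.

reject H₀: no

Exact binomial: n=40, k=22, p₀=1/2=0.5000
P(X≥22) from Σ C(n,i)·p₀^i·(1−p₀)^(n−i)
p-value (one-sided, H₁ greater) = 0.31791
At α=0.05: p ≥ α → fail to reject H₀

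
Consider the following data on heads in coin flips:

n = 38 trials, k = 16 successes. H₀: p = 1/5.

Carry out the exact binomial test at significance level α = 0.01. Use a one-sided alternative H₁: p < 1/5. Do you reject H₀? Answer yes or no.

Exact binomial: n=38, k=16, p₀=1/5=0.2000
P(X≤16) from Σ C(n,i)·p₀^i·(1−p₀)^(n−i)
p-value (one-sided, H₁ less) = 0.99952
At α=0.01: p ≥ α → fail to reject H₀

reject H₀: no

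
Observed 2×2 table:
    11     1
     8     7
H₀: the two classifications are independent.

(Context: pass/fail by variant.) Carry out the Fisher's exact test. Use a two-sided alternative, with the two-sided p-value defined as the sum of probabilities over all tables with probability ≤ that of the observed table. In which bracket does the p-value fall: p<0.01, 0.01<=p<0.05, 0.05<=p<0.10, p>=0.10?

Margins: r₁=12, r₂=15, c₁=19, c₂=8, n=27
p_obs = C(12,11)·C(15,8)/C(27,19); sum pmf over tables with pmf ≤ p_obs
p-value (two-sided) = 0.04326
→ bracket: 0.01<=p<0.05

p-value bracket: 0.01<=p<0.05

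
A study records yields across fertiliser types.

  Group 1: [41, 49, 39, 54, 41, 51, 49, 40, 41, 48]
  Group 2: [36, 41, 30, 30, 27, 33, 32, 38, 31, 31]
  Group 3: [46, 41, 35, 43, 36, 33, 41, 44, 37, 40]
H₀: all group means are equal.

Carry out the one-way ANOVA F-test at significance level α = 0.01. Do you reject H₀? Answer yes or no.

reject H₀: yes

Group means [45.30, 32.90, 39.60], grand mean 39.267
SSB = Σnᵢ(x̄ᵢ−x̄)² = 770.467; SSW = ΣΣ(x−x̄ᵢ)² = 587.400
MSB = 770.467/2 = 385.2333; MSW = 587.400/27 = 21.7556
F = MSB/MSW = 17.7074
df = (2, 27)
p-value (upper-tail) = 0.00001
At α=0.01: p < α → reject H₀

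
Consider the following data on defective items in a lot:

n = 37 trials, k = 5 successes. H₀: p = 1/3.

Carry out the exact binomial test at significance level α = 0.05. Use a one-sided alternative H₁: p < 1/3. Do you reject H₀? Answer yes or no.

reject H₀: yes

Exact binomial: n=37, k=5, p₀=1/3=0.3333
P(X≤5) from Σ C(n,i)·p₀^i·(1−p₀)^(n−i)
p-value (one-sided, H₁ less) = 0.00577
At α=0.05: p < α → reject H₀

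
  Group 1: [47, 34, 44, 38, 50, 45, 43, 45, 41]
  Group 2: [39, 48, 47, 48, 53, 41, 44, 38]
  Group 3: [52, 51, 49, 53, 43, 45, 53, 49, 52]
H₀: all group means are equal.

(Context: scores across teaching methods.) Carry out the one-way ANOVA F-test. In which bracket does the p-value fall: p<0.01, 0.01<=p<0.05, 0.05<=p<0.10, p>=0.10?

p-value bracket: 0.01<=p<0.05

Group means [43.00, 44.75, 49.67], grand mean 45.846
SSB = Σnᵢ(x̄ᵢ−x̄)² = 213.885; SSW = ΣΣ(x−x̄ᵢ)² = 473.500
MSB = 213.885/2 = 106.9423; MSW = 473.500/23 = 20.5870
F = MSB/MSW = 5.1947
df = (2, 23)
p-value (upper-tail) = 0.01375
→ bracket: 0.01<=p<0.05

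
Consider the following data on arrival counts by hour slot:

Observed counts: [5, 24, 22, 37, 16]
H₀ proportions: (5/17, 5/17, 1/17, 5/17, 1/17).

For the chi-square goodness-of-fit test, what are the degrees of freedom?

degrees of freedom = 4

df = k − 1 = 5 − 1 = 4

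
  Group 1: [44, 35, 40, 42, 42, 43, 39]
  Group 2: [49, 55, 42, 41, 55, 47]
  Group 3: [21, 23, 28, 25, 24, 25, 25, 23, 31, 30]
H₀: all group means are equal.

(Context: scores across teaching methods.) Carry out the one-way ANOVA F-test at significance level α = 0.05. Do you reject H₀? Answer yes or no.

reject H₀: yes

Group means [40.71, 48.17, 25.50], grand mean 36.043
SSB = Σnᵢ(x̄ᵢ−x̄)² = 2146.195; SSW = ΣΣ(x−x̄ᵢ)² = 332.762
MSB = 2146.195/2 = 1073.0973; MSW = 332.762/20 = 16.6381
F = MSB/MSW = 64.4964
df = (2, 20)
p-value (upper-tail) = 0.00000
At α=0.05: p < α → reject H₀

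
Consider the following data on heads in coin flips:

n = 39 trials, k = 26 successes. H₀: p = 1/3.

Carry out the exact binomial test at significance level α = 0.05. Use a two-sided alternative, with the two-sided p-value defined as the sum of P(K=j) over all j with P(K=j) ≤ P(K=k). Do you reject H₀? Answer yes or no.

reject H₀: yes

Exact binomial: n=39, k=26, p₀=1/3=0.3333
P(X=j) = C(n,j)·p₀^j·(1−p₀)^(n−j); p = Σ P(X=j) over j with P(X=j) ≤ P(X=26)
p-value (two-sided) = 0.00002
At α=0.05: p < α → reject H₀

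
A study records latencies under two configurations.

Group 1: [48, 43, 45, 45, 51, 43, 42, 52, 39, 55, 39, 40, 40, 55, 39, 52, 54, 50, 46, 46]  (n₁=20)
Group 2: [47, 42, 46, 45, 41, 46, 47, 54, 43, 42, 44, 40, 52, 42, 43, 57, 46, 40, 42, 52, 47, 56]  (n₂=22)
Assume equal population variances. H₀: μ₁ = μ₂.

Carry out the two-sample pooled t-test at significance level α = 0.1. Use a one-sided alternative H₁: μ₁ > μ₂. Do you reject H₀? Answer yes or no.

reject H₀: no

x̄₁=46.200, s₁=5.606, n₁=20
x̄₂=46.091, s₂=5.089, n₂=22
s_p² = [19·5.606² + 21·5.089²]/40 = 28.5255
SE = √(s_p²·(1/20+1/22)) = 1.6501
t = (46.200−46.091)/1.6501 = 0.0661
df = 40
p-value (one-sided, H₁ greater) = 0.47381
At α=0.1: p ≥ α → fail to reject H₀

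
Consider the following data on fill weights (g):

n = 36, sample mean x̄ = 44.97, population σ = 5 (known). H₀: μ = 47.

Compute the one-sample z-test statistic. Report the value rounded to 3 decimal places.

SE = σ/√n = 5/√36 = 0.8333
z = (x̄−μ₀)/SE = (44.97−47)/0.8333 = -2.4360

test statistic = -2.436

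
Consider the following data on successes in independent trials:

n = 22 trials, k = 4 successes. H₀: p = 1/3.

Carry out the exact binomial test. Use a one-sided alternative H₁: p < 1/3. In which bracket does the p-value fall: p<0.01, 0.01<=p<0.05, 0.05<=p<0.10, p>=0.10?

Exact binomial: n=22, k=4, p₀=1/3=0.3333
P(X≤4) from Σ C(n,i)·p₀^i·(1−p₀)^(n−i)
p-value (one-sided, H₁ less) = 0.09616
→ bracket: 0.05<=p<0.10

p-value bracket: 0.05<=p<0.10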